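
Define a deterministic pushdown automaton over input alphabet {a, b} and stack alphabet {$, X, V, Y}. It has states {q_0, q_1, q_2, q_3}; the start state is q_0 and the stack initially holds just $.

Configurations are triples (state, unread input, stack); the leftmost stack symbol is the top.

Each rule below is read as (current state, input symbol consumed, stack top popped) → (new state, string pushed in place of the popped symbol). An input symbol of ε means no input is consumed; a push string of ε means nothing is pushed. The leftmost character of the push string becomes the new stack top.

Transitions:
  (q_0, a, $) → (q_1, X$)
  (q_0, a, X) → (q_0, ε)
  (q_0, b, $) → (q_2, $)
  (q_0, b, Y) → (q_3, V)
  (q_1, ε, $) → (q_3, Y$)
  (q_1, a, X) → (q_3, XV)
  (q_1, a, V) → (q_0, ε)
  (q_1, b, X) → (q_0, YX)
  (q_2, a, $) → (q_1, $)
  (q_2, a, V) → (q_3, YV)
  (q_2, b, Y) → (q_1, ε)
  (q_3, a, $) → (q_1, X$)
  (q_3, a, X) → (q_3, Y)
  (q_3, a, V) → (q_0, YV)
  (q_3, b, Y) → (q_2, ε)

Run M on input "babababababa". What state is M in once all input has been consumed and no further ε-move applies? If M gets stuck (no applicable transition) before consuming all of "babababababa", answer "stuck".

(q_0, babababababa, $)
  read b, top $: go to q_2, push $ → (q_2, abababababa, $)
  read a, top $: go to q_1, push $ → (q_1, bababababa, $)
  ε-move, top $: go to q_3, push Y$ → (q_3, bababababa, Y$)
  read b, top Y: go to q_2, push ε → (q_2, ababababa, $)
  read a, top $: go to q_1, push $ → (q_1, babababa, $)
  ε-move, top $: go to q_3, push Y$ → (q_3, babababa, Y$)
  read b, top Y: go to q_2, push ε → (q_2, abababa, $)
  read a, top $: go to q_1, push $ → (q_1, bababa, $)
  ε-move, top $: go to q_3, push Y$ → (q_3, bababa, Y$)
  read b, top Y: go to q_2, push ε → (q_2, ababa, $)
  read a, top $: go to q_1, push $ → (q_1, baba, $)
  ε-move, top $: go to q_3, push Y$ → (q_3, baba, Y$)
  read b, top Y: go to q_2, push ε → (q_2, aba, $)
  read a, top $: go to q_1, push $ → (q_1, ba, $)
  ε-move, top $: go to q_3, push Y$ → (q_3, ba, Y$)
  read b, top Y: go to q_2, push ε → (q_2, a, $)
  read a, top $: go to q_1, push $ → (q_1, ε, $)
  ε-move, top $: go to q_3, push Y$ → (q_3, ε, Y$)
All input consumed; M is in state q_3.

q_3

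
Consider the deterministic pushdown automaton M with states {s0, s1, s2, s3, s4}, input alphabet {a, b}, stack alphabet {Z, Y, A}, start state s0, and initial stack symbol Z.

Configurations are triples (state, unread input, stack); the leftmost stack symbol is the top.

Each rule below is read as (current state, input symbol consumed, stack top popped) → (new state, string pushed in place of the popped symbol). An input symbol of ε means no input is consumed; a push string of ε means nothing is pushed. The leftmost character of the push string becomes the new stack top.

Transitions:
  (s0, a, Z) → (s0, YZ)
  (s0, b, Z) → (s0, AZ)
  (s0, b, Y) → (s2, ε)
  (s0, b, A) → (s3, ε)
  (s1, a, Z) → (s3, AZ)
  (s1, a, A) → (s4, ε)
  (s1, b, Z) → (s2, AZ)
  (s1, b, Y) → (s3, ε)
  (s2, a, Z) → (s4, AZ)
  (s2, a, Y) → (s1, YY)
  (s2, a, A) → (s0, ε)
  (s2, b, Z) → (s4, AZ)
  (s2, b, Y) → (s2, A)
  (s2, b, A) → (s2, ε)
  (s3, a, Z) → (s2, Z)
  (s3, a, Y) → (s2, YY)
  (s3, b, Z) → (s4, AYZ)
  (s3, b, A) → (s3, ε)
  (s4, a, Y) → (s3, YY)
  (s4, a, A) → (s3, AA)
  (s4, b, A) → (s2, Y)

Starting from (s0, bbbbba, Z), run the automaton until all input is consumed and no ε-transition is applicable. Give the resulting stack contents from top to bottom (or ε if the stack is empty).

YZ

(s0, bbbbba, Z)
  read b, top Z: go to s0, push AZ → (s0, bbbba, AZ)
  read b, top A: go to s3, push ε → (s3, bbba, Z)
  read b, top Z: go to s4, push AYZ → (s4, bba, AYZ)
  read b, top A: go to s2, push Y → (s2, ba, YYZ)
  read b, top Y: go to s2, push A → (s2, a, AYZ)
  read a, top A: go to s0, push ε → (s0, ε, YZ)
All input consumed in state s0 with stack YZ.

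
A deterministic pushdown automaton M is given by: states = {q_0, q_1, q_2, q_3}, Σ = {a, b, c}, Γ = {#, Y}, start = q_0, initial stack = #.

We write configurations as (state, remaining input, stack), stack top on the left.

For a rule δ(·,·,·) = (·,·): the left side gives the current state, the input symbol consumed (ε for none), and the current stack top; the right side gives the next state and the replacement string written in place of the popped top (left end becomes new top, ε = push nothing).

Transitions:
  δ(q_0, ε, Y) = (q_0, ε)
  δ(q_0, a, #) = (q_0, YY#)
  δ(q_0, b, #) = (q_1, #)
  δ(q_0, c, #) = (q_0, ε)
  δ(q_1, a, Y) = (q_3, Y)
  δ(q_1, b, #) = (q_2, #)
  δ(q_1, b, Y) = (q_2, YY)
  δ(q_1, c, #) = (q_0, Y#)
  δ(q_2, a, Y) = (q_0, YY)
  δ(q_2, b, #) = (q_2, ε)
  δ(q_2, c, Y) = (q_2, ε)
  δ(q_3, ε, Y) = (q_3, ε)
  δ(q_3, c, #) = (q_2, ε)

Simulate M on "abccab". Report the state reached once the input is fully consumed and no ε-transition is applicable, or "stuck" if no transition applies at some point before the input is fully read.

(q_0, abccab, #) ⊢ (q_0, bccab, YY#) ⊢ (q_0, bccab, Y#) ⊢ (q_0, bccab, #) ⊢ (q_1, ccab, #) ⊢ (q_0, cab, Y#) ⊢ (q_0, cab, #) ⊢ (q_0, ab, ε)
No transition for (q_0, a, top ε); M blocks with input ab remaining.

stuck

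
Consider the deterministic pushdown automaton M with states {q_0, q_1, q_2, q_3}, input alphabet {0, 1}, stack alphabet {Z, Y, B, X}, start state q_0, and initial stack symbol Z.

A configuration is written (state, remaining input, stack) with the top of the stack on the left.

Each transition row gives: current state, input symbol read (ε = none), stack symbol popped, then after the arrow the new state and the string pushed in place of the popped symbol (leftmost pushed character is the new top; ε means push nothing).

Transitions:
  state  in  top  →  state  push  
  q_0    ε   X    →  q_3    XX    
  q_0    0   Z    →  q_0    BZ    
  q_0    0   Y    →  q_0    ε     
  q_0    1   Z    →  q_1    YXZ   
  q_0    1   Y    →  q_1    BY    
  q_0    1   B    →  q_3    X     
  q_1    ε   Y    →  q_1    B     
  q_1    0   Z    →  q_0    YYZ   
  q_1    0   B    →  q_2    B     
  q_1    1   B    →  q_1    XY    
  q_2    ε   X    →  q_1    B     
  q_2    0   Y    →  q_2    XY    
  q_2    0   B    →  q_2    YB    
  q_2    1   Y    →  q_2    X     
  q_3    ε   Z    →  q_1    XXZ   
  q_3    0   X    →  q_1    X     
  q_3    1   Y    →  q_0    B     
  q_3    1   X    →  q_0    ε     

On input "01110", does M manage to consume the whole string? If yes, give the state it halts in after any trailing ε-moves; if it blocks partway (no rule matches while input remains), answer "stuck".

q_2

(q_0, 01110, Z)
  read 0, top Z: go to q_0, push BZ → (q_0, 1110, BZ)
  read 1, top B: go to q_3, push X → (q_3, 110, XZ)
  read 1, top X: go to q_0, push ε → (q_0, 10, Z)
  read 1, top Z: go to q_1, push YXZ → (q_1, 0, YXZ)
  ε-move, top Y: go to q_1, push B → (q_1, 0, BXZ)
  read 0, top B: go to q_2, push B → (q_2, ε, BXZ)
All input consumed; M is in state q_2.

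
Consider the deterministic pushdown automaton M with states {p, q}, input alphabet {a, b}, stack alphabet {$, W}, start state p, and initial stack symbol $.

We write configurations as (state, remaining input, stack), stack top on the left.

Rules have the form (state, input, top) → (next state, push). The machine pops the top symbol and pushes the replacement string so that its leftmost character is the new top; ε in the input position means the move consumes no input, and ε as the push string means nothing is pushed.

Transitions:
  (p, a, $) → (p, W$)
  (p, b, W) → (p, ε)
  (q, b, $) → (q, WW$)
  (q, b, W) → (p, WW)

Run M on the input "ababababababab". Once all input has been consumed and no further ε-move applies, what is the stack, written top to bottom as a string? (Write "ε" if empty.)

(p, ababababababab, $)
  read a, top $: go to p, push W$ → (p, babababababab, W$)
  read b, top W: go to p, push ε → (p, abababababab, $)
  read a, top $: go to p, push W$ → (p, bababababab, W$)
  read b, top W: go to p, push ε → (p, ababababab, $)
  read a, top $: go to p, push W$ → (p, babababab, W$)
  read b, top W: go to p, push ε → (p, abababab, $)
  read a, top $: go to p, push W$ → (p, bababab, W$)
  read b, top W: go to p, push ε → (p, ababab, $)
  read a, top $: go to p, push W$ → (p, babab, W$)
  read b, top W: go to p, push ε → (p, abab, $)
  read a, top $: go to p, push W$ → (p, bab, W$)
  read b, top W: go to p, push ε → (p, ab, $)
  read a, top $: go to p, push W$ → (p, b, W$)
  read b, top W: go to p, push ε → (p, ε, $)
All input consumed in state p with stack $.

$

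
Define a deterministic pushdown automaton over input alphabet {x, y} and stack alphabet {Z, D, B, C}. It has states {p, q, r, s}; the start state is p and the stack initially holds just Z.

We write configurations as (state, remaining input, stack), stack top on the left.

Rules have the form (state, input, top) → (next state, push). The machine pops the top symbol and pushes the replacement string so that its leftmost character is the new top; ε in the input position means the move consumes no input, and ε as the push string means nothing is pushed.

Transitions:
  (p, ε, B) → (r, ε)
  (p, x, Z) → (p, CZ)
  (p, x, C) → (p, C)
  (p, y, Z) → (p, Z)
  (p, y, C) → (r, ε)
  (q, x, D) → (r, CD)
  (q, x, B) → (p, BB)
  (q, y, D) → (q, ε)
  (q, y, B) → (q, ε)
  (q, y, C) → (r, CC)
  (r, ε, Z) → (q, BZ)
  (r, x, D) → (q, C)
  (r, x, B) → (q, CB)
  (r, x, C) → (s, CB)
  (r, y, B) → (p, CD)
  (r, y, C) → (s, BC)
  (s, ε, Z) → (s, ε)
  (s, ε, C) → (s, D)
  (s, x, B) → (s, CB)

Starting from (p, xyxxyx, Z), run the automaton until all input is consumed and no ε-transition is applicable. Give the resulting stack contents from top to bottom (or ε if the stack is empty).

(p, xyxxyx, Z)
  read x, top Z: go to p, push CZ → (p, yxxyx, CZ)
  read y, top C: go to r, push ε → (r, xxyx, Z)
  ε-move, top Z: go to q, push BZ → (q, xxyx, BZ)
  read x, top B: go to p, push BB → (p, xyx, BBZ)
  ε-move, top B: go to r, push ε → (r, xyx, BZ)
  read x, top B: go to q, push CB → (q, yx, CBZ)
  read y, top C: go to r, push CC → (r, x, CCBZ)
  read x, top C: go to s, push CB → (s, ε, CBCBZ)
  ε-move, top C: go to s, push D → (s, ε, DBCBZ)
All input consumed in state s with stack DBCBZ.

DBCBZ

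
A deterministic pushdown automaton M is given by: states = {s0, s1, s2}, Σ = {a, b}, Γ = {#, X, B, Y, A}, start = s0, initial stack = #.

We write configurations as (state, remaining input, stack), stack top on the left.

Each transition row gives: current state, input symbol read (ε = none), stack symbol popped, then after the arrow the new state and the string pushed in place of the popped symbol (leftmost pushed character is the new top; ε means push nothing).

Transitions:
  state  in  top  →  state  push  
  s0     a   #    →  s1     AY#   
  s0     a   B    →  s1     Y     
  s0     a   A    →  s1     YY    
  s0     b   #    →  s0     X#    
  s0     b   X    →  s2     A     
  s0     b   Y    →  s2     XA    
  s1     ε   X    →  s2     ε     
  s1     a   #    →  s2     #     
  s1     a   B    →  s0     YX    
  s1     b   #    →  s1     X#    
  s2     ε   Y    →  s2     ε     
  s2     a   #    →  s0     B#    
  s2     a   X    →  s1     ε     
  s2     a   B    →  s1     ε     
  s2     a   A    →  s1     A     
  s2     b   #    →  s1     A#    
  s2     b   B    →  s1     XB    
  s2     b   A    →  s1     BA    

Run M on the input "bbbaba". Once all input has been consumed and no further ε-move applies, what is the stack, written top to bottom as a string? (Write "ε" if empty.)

(s0, bbbaba, #)
  read b, top #: go to s0, push X# → (s0, bbaba, X#)
  read b, top X: go to s2, push A → (s2, baba, A#)
  read b, top A: go to s1, push BA → (s1, aba, BA#)
  read a, top B: go to s0, push YX → (s0, ba, YXA#)
  read b, top Y: go to s2, push XA → (s2, a, XAXA#)
  read a, top X: go to s1, push ε → (s1, ε, AXA#)
All input consumed in state s1 with stack AXA#.

AXA#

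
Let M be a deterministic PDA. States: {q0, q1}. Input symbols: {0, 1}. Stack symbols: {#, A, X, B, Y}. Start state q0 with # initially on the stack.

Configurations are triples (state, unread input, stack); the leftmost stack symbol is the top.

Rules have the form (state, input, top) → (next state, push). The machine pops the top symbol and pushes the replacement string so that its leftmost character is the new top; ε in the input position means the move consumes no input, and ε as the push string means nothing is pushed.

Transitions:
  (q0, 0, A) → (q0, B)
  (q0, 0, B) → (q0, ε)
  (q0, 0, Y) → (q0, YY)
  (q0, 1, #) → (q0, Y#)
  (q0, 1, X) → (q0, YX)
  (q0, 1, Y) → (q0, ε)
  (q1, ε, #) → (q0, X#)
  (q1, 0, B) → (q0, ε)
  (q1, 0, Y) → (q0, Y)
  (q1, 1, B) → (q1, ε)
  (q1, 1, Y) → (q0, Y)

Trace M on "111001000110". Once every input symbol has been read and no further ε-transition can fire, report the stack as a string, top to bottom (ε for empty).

YYYY#

(q0, 111001000110, #)
  read 1, top #: go to q0, push Y# → (q0, 11001000110, Y#)
  read 1, top Y: go to q0, push ε → (q0, 1001000110, #)
  read 1, top #: go to q0, push Y# → (q0, 001000110, Y#)
  read 0, top Y: go to q0, push YY → (q0, 01000110, YY#)
  read 0, top Y: go to q0, push YY → (q0, 1000110, YYY#)
  read 1, top Y: go to q0, push ε → (q0, 000110, YY#)
  read 0, top Y: go to q0, push YY → (q0, 00110, YYY#)
  read 0, top Y: go to q0, push YY → (q0, 0110, YYYY#)
  read 0, top Y: go to q0, push YY → (q0, 110, YYYYY#)
  read 1, top Y: go to q0, push ε → (q0, 10, YYYY#)
  read 1, top Y: go to q0, push ε → (q0, 0, YYY#)
  read 0, top Y: go to q0, push YY → (q0, ε, YYYY#)
All input consumed in state q0 with stack YYYY#.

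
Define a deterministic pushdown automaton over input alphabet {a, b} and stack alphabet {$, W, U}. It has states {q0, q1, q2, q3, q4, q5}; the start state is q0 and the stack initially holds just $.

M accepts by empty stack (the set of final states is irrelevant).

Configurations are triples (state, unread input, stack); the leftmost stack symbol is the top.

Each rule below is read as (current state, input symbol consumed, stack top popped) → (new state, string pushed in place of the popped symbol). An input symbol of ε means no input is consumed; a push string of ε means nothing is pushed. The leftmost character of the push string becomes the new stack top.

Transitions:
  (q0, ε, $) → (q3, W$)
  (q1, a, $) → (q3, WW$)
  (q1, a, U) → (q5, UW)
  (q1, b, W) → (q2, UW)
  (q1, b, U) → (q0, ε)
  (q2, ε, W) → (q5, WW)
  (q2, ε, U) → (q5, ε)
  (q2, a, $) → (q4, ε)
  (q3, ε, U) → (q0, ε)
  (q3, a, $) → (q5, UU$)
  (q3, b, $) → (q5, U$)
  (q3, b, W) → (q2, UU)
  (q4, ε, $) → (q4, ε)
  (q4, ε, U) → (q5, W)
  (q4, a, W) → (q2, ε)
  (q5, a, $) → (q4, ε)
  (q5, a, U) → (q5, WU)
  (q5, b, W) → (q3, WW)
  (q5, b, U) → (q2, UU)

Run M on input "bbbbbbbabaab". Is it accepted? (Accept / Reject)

Reject

(q0, bbbbbbbabaab, $) ⊢ (q3, bbbbbbbabaab, W$) ⊢ (q2, bbbbbbabaab, UU$) ⊢ (q5, bbbbbbabaab, U$) ⊢ (q2, bbbbbabaab, UU$) ⊢ (q5, bbbbbabaab, U$) ⊢ (q2, bbbbabaab, UU$) ⊢ (q5, bbbbabaab, U$) ⊢ (q2, bbbabaab, UU$) ⊢ (q5, bbbabaab, U$) ⊢ (q2, bbabaab, UU$) ⊢ (q5, bbabaab, U$) ⊢ (q2, babaab, UU$) ⊢ (q5, babaab, U$) ⊢ (q2, abaab, UU$) ⊢ (q5, abaab, U$) ⊢ (q5, baab, WU$) ⊢ (q3, aab, WWU$)
No transition applies at (q3, aab, WWU$); input not fully consumed.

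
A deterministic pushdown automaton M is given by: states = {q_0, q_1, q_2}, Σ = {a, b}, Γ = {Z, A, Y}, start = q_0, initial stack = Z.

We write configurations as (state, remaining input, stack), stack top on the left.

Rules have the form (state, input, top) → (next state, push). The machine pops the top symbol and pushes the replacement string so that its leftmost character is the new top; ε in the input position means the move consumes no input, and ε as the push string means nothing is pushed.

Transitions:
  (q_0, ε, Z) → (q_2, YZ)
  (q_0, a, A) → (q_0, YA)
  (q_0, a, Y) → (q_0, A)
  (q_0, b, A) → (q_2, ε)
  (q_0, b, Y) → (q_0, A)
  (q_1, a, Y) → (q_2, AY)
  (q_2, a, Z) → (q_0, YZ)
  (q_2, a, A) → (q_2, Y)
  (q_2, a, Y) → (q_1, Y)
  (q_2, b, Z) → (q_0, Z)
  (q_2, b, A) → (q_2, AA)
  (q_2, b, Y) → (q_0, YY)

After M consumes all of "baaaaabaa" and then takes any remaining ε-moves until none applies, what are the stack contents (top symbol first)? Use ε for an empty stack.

(q_0, baaaaabaa, Z)
  ε-move, top Z: go to q_2, push YZ → (q_2, baaaaabaa, YZ)
  read b, top Y: go to q_0, push YY → (q_0, aaaaabaa, YYZ)
  read a, top Y: go to q_0, push A → (q_0, aaaabaa, AYZ)
  read a, top A: go to q_0, push YA → (q_0, aaabaa, YAYZ)
  read a, top Y: go to q_0, push A → (q_0, aabaa, AAYZ)
  read a, top A: go to q_0, push YA → (q_0, abaa, YAAYZ)
  read a, top Y: go to q_0, push A → (q_0, baa, AAAYZ)
  read b, top A: go to q_2, push ε → (q_2, aa, AAYZ)
  read a, top A: go to q_2, push Y → (q_2, a, YAYZ)
  read a, top Y: go to q_1, push Y → (q_1, ε, YAYZ)
All input consumed in state q_1 with stack YAYZ.

YAYZ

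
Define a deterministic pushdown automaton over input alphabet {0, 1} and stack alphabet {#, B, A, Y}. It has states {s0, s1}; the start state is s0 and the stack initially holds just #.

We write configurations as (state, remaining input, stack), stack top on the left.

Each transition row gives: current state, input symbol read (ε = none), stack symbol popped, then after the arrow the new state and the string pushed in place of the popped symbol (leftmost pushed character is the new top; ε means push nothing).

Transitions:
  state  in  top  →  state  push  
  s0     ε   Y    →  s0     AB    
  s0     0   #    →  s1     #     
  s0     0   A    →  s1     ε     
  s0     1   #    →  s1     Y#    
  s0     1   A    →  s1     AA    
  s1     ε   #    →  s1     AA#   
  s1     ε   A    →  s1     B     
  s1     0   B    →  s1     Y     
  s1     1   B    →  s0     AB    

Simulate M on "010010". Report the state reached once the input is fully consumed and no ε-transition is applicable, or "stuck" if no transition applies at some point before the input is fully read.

(s0, 010010, #)
  read 0, top #: go to s1, push # → (s1, 10010, #)
  ε-move, top #: go to s1, push AA# → (s1, 10010, AA#)
  ε-move, top A: go to s1, push B → (s1, 10010, BA#)
  read 1, top B: go to s0, push AB → (s0, 0010, ABA#)
  read 0, top A: go to s1, push ε → (s1, 010, BA#)
  read 0, top B: go to s1, push Y → (s1, 10, YA#)
No transition for (s1, 1, top Y); M blocks with input 10 remaining.

stuck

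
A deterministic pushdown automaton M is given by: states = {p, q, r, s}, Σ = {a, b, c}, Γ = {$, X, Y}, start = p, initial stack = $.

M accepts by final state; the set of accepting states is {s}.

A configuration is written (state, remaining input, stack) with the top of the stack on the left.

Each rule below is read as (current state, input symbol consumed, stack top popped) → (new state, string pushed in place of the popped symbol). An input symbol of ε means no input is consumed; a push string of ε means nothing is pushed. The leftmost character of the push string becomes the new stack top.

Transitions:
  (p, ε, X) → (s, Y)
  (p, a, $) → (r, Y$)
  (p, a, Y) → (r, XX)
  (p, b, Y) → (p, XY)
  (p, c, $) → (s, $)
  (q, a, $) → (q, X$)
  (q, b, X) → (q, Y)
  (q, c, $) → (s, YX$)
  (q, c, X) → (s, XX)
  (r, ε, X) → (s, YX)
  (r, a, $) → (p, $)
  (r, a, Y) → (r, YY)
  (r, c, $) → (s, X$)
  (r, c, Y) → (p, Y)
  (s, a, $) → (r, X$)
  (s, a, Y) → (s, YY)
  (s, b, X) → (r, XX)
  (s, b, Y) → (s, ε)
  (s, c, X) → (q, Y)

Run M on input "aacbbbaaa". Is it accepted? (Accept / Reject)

(p, aacbbbaaa, $) ⊢ (r, acbbbaaa, Y$) ⊢ (r, cbbbaaa, YY$) ⊢ (p, bbbaaa, YY$) ⊢ (p, bbaaa, XYY$) ⊢ (s, bbaaa, YYY$) ⊢ (s, baaa, YY$) ⊢ (s, aaa, Y$) ⊢ (s, aa, YY$) ⊢ (s, a, YYY$) ⊢ (s, ε, YYYY$)
All input consumed; state s ∈ F.

Accept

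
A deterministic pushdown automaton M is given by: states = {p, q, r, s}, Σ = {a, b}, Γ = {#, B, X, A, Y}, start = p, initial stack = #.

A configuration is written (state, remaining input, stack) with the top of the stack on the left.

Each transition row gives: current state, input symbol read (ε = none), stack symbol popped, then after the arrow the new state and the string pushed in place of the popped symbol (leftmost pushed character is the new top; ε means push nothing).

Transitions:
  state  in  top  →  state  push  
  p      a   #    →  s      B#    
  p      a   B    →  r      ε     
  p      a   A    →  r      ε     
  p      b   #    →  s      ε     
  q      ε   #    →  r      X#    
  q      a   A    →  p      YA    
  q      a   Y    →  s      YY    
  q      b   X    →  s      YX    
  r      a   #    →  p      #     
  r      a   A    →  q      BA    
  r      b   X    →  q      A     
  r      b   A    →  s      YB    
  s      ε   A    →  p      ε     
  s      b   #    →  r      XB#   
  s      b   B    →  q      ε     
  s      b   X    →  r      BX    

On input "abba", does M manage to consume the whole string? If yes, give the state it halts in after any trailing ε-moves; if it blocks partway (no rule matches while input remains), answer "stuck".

(p, abba, #)
  read a, top #: go to s, push B# → (s, bba, B#)
  read b, top B: go to q, push ε → (q, ba, #)
  ε-move, top #: go to r, push X# → (r, ba, X#)
  read b, top X: go to q, push A → (q, a, A#)
  read a, top A: go to p, push YA → (p, ε, YA#)
All input consumed; M is in state p.

p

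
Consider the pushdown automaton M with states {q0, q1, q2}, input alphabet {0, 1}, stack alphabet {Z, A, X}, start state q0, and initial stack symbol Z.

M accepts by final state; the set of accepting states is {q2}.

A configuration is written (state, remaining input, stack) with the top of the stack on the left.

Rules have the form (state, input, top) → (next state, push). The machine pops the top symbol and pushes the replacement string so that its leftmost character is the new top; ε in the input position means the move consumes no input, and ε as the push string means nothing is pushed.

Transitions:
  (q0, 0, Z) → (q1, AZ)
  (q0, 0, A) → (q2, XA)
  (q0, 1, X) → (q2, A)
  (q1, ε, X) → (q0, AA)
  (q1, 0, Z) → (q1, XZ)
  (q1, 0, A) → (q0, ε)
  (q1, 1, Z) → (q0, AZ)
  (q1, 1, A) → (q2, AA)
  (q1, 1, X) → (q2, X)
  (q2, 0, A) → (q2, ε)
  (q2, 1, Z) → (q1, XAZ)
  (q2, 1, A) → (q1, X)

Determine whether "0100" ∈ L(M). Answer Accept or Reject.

Accept

One accepting computation: (q0, 0100, Z) ⊢ (q1, 100, AZ) ⊢ (q2, 00, AAZ) ⊢ (q2, 0, AZ) ⊢ (q2, ε, Z)
All input consumed and state q2 ∈ F.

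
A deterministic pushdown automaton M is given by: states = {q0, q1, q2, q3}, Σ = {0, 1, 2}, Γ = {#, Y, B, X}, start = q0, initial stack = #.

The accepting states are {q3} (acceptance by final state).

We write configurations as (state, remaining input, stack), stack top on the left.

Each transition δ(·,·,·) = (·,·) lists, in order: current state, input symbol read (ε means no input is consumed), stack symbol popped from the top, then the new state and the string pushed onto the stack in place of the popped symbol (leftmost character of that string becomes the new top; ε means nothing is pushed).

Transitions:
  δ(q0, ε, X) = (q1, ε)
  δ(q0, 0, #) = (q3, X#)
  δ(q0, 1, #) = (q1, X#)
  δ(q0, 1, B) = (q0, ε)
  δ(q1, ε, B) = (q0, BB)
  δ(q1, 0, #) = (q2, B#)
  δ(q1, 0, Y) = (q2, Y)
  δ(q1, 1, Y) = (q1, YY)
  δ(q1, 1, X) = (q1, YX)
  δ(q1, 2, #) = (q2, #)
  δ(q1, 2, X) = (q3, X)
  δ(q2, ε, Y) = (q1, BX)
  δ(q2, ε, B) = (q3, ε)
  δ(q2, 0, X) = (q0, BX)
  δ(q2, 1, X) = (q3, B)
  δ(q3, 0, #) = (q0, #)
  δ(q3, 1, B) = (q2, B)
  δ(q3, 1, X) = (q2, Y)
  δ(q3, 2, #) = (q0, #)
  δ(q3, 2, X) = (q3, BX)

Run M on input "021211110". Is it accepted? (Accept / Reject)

(q0, 021211110, #)
  read 0, top #: go to q3, push X# → (q3, 21211110, X#)
  read 2, top X: go to q3, push BX → (q3, 1211110, BX#)
  read 1, top B: go to q2, push B → (q2, 211110, BX#)
  ε-move, top B: go to q3, push ε → (q3, 211110, X#)
  read 2, top X: go to q3, push BX → (q3, 11110, BX#)
  read 1, top B: go to q2, push B → (q2, 1110, BX#)
  ε-move, top B: go to q3, push ε → (q3, 1110, X#)
  read 1, top X: go to q2, push Y → (q2, 110, Y#)
  ε-move, top Y: go to q1, push BX → (q1, 110, BX#)
  ε-move, top B: go to q0, push BB → (q0, 110, BBX#)
  read 1, top B: go to q0, push ε → (q0, 10, BX#)
  read 1, top B: go to q0, push ε → (q0, 0, X#)
  ε-move, top X: go to q1, push ε → (q1, 0, #)
  read 0, top #: go to q2, push B# → (q2, ε, B#)
  ε-move, top B: go to q3, push ε → (q3, ε, #)
All input consumed; state q3 ∈ F.

Accept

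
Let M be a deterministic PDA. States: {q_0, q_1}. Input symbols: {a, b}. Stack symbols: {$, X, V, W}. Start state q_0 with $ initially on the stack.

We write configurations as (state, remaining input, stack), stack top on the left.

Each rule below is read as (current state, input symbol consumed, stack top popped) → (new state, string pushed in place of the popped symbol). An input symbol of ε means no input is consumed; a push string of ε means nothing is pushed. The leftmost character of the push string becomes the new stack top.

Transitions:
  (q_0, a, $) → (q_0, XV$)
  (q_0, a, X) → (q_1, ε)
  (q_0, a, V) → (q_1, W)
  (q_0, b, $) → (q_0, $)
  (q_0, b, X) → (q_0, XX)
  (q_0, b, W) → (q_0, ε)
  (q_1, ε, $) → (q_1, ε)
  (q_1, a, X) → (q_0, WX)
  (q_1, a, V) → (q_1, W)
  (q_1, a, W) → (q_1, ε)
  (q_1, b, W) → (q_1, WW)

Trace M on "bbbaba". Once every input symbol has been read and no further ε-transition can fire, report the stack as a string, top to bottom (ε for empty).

XV$

(q_0, bbbaba, $)
  read b, top $: go to q_0, push $ → (q_0, bbaba, $)
  read b, top $: go to q_0, push $ → (q_0, baba, $)
  read b, top $: go to q_0, push $ → (q_0, aba, $)
  read a, top $: go to q_0, push XV$ → (q_0, ba, XV$)
  read b, top X: go to q_0, push XX → (q_0, a, XXV$)
  read a, top X: go to q_1, push ε → (q_1, ε, XV$)
All input consumed in state q_1 with stack XV$.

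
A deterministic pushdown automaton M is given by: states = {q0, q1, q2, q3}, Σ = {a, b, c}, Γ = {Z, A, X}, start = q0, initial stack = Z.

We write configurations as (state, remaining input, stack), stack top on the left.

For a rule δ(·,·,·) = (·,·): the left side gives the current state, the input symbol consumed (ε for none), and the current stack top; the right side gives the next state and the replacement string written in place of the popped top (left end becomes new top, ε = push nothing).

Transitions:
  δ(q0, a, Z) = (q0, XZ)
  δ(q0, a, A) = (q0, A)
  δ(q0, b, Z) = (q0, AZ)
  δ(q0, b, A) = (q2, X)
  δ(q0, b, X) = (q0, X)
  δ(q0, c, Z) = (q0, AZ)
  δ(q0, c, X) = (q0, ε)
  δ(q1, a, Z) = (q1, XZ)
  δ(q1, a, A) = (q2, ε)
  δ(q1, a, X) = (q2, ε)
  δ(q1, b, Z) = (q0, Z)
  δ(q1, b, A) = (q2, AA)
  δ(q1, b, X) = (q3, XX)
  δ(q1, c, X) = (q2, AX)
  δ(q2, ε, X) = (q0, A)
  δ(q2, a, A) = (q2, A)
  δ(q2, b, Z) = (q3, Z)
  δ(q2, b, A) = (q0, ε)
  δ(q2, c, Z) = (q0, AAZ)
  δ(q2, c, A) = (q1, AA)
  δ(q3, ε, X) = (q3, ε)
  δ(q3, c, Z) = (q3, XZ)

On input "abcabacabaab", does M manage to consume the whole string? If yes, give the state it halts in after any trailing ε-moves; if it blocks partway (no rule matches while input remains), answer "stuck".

stuck

(q0, abcabacabaab, Z) ⊢ (q0, bcabacabaab, XZ) ⊢ (q0, cabacabaab, XZ) ⊢ (q0, abacabaab, Z) ⊢ (q0, bacabaab, XZ) ⊢ (q0, acabaab, XZ)
No transition for (q0, a, top X); M blocks with input acabaab remaining.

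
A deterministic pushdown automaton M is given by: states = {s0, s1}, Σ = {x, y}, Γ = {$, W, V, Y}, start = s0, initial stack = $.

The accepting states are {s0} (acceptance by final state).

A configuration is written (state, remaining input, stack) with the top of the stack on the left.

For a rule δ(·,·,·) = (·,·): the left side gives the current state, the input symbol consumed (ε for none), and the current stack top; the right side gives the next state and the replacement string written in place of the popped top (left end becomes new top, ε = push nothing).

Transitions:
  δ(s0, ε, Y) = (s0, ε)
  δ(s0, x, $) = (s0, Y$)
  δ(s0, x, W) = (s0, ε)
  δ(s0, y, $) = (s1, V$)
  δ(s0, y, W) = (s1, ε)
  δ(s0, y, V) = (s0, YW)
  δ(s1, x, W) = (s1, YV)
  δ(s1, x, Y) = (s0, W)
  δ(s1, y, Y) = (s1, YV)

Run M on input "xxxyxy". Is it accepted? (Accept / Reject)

Reject

(s0, xxxyxy, $) ⊢ (s0, xxyxy, Y$) ⊢ (s0, xxyxy, $) ⊢ (s0, xyxy, Y$) ⊢ (s0, xyxy, $) ⊢ (s0, yxy, Y$) ⊢ (s0, yxy, $) ⊢ (s1, xy, V$)
No transition applies at (s1, xy, V$); input not fully consumed.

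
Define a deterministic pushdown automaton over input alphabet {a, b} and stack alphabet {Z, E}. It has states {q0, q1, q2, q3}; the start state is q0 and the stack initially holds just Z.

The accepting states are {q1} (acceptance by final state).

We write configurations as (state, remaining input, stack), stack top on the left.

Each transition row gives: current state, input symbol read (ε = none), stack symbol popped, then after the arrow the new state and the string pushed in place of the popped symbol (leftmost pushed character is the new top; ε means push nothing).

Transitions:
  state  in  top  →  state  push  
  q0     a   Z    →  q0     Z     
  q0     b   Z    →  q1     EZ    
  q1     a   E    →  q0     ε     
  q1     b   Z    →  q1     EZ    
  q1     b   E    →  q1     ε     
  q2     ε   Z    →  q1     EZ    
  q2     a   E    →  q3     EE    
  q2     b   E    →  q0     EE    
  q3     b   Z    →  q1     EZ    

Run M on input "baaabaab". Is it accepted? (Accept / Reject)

(q0, baaabaab, Z)
  read b, top Z: go to q1, push EZ → (q1, aaabaab, EZ)
  read a, top E: go to q0, push ε → (q0, aabaab, Z)
  read a, top Z: go to q0, push Z → (q0, abaab, Z)
  read a, top Z: go to q0, push Z → (q0, baab, Z)
  read b, top Z: go to q1, push EZ → (q1, aab, EZ)
  read a, top E: go to q0, push ε → (q0, ab, Z)
  read a, top Z: go to q0, push Z → (q0, b, Z)
  read b, top Z: go to q1, push EZ → (q1, ε, EZ)
All input consumed; state q1 ∈ F.

Accept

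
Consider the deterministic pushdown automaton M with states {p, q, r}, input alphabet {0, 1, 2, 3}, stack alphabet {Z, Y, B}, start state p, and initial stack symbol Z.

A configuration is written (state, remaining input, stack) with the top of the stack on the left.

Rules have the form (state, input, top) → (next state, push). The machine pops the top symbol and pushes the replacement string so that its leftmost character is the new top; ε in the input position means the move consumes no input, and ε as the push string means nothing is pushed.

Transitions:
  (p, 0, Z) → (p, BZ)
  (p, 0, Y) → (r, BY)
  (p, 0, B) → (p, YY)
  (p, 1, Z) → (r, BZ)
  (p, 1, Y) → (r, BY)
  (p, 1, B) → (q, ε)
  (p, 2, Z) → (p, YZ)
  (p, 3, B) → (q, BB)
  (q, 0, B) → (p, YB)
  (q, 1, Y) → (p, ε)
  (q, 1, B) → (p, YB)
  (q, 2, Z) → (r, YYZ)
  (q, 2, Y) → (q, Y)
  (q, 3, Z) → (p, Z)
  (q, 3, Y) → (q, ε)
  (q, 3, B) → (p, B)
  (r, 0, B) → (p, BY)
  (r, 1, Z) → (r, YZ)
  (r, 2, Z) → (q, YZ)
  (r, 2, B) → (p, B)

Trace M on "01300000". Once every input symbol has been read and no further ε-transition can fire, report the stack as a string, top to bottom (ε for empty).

YYYYYZ

(p, 01300000, Z) ⊢ (p, 1300000, BZ) ⊢ (q, 300000, Z) ⊢ (p, 00000, Z) ⊢ (p, 0000, BZ) ⊢ (p, 000, YYZ) ⊢ (r, 00, BYYZ) ⊢ (p, 0, BYYYZ) ⊢ (p, ε, YYYYYZ)
All input consumed in state p with stack YYYYYZ.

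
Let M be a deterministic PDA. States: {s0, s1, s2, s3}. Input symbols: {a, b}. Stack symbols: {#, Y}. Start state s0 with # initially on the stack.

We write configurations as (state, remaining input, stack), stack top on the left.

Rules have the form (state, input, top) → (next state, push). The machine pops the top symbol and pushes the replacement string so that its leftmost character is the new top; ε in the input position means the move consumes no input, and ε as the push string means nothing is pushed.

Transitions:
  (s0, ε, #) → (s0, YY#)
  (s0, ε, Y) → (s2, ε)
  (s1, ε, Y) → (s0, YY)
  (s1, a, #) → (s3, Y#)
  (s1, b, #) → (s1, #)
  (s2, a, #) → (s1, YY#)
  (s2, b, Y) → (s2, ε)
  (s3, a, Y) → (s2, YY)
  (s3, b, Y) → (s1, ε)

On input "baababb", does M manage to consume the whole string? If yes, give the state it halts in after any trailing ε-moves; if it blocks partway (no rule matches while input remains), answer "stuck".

(s0, baababb, #)
  ε-move, top #: go to s0, push YY# → (s0, baababb, YY#)
  ε-move, top Y: go to s2, push ε → (s2, baababb, Y#)
  read b, top Y: go to s2, push ε → (s2, aababb, #)
  read a, top #: go to s1, push YY# → (s1, ababb, YY#)
  ε-move, top Y: go to s0, push YY → (s0, ababb, YYY#)
  ε-move, top Y: go to s2, push ε → (s2, ababb, YY#)
No transition for (s2, a, top Y); M blocks with input ababb remaining.

stuck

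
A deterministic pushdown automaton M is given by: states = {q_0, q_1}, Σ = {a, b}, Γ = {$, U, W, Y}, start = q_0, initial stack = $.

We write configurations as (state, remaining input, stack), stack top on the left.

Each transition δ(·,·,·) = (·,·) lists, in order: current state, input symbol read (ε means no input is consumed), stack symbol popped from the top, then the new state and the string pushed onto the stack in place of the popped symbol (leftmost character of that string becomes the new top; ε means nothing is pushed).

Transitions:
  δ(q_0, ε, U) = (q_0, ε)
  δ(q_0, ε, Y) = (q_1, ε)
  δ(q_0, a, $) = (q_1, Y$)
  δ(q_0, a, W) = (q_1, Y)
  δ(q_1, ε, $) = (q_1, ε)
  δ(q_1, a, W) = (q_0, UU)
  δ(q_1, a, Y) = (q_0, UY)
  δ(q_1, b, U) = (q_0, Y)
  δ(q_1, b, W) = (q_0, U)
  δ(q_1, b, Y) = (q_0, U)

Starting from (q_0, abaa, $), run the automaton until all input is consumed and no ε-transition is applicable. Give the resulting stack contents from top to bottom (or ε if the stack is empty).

ε

(q_0, abaa, $)
  read a, top $: go to q_1, push Y$ → (q_1, baa, Y$)
  read b, top Y: go to q_0, push U → (q_0, aa, U$)
  ε-move, top U: go to q_0, push ε → (q_0, aa, $)
  read a, top $: go to q_1, push Y$ → (q_1, a, Y$)
  read a, top Y: go to q_0, push UY → (q_0, ε, UY$)
  ε-move, top U: go to q_0, push ε → (q_0, ε, Y$)
  ε-move, top Y: go to q_1, push ε → (q_1, ε, $)
  ε-move, top $: go to q_1, push ε → (q_1, ε, ε)
All input consumed in state q_1 with stack ε.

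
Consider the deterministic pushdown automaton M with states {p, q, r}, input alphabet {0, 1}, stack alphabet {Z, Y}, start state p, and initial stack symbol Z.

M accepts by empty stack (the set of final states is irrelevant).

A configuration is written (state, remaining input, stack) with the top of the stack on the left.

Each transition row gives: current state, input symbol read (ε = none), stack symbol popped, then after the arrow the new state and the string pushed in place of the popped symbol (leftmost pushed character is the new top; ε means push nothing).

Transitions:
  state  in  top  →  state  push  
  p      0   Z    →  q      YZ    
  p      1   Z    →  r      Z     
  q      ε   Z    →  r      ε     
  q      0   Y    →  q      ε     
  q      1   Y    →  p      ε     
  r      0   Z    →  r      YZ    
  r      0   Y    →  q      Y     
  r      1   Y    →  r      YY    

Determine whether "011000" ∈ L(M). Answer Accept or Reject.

Accept

(p, 011000, Z)
  read 0, top Z: go to q, push YZ → (q, 11000, YZ)
  read 1, top Y: go to p, push ε → (p, 1000, Z)
  read 1, top Z: go to r, push Z → (r, 000, Z)
  read 0, top Z: go to r, push YZ → (r, 00, YZ)
  read 0, top Y: go to q, push Y → (q, 0, YZ)
  read 0, top Y: go to q, push ε → (q, ε, Z)
  ε-move, top Z: go to r, push ε → (r, ε, ε)
All input consumed and the stack is empty.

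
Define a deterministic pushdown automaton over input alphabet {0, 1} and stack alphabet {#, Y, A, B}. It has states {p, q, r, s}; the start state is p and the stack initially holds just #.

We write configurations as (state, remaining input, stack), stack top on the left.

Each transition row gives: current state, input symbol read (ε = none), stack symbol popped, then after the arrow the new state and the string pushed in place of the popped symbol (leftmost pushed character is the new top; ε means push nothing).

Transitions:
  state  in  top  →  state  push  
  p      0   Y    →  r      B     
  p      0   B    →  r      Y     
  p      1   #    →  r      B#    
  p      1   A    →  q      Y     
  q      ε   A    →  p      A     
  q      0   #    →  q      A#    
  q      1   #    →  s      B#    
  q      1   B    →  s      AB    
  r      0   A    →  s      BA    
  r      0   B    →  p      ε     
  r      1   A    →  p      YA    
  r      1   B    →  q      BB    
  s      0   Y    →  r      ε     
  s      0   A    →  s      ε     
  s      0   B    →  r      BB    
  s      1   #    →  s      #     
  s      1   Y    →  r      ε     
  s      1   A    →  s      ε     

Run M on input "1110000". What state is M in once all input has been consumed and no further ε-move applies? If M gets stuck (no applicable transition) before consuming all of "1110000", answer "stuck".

(p, 1110000, #) ⊢ (r, 110000, B#) ⊢ (q, 10000, BB#) ⊢ (s, 0000, ABB#) ⊢ (s, 000, BB#) ⊢ (r, 00, BBB#) ⊢ (p, 0, BB#) ⊢ (r, ε, YB#)
All input consumed; M is in state r.

r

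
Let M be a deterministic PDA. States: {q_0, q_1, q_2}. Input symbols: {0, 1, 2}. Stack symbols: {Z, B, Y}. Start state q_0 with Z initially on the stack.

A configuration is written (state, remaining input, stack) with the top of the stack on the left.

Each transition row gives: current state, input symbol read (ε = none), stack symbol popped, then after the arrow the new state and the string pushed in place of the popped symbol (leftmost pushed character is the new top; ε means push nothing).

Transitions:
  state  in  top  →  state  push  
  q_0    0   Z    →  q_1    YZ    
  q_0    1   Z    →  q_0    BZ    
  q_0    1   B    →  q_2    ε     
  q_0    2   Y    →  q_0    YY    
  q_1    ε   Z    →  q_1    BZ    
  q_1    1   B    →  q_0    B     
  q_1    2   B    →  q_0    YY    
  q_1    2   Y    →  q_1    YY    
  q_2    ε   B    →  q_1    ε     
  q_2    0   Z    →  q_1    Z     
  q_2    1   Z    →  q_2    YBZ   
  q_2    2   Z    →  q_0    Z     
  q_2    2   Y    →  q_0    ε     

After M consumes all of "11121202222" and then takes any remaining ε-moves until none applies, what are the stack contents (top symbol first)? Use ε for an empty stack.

YYYYYZ

(q_0, 11121202222, Z) ⊢ (q_0, 1121202222, BZ) ⊢ (q_2, 121202222, Z) ⊢ (q_2, 21202222, YBZ) ⊢ (q_0, 1202222, BZ) ⊢ (q_2, 202222, Z) ⊢ (q_0, 02222, Z) ⊢ (q_1, 2222, YZ) ⊢ (q_1, 222, YYZ) ⊢ (q_1, 22, YYYZ) ⊢ (q_1, 2, YYYYZ) ⊢ (q_1, ε, YYYYYZ)
All input consumed in state q_1 with stack YYYYYZ.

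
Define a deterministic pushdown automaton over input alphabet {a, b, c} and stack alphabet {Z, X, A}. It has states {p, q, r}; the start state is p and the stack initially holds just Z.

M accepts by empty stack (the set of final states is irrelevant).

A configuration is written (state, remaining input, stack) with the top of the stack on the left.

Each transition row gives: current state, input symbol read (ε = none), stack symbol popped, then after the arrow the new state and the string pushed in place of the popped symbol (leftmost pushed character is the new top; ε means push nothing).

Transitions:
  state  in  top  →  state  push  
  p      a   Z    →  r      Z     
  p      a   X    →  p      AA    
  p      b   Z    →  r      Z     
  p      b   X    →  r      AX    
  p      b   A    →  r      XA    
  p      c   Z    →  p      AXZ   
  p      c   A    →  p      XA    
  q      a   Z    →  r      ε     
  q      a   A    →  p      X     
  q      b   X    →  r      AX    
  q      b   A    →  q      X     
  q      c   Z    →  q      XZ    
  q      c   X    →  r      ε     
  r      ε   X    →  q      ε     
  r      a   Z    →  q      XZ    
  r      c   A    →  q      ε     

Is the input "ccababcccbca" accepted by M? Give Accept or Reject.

Accept

(p, ccababcccbca, Z)
  read c, top Z: go to p, push AXZ → (p, cababcccbca, AXZ)
  read c, top A: go to p, push XA → (p, ababcccbca, XAXZ)
  read a, top X: go to p, push AA → (p, babcccbca, AAAXZ)
  read b, top A: go to r, push XA → (r, abcccbca, XAAAXZ)
  ε-move, top X: go to q, push ε → (q, abcccbca, AAAXZ)
  read a, top A: go to p, push X → (p, bcccbca, XAAXZ)
  read b, top X: go to r, push AX → (r, cccbca, AXAAXZ)
  read c, top A: go to q, push ε → (q, ccbca, XAAXZ)
  read c, top X: go to r, push ε → (r, cbca, AAXZ)
  read c, top A: go to q, push ε → (q, bca, AXZ)
  read b, top A: go to q, push X → (q, ca, XXZ)
  read c, top X: go to r, push ε → (r, a, XZ)
  ε-move, top X: go to q, push ε → (q, a, Z)
  read a, top Z: go to r, push ε → (r, ε, ε)
All input consumed and the stack is empty.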